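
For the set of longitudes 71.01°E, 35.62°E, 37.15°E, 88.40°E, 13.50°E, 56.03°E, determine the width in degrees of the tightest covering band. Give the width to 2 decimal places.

Sort the longitudes: +13.50°, +35.62°, +37.15°, +56.03°, +71.01°, +88.40°.
Eastward gaps between consecutive values (wrapping around): 22.12°, 1.53°, 18.88°, 14.98°, 17.39°, 285.10°.
Largest gap = 285.10° ⇒ minimal covering band is its complement: 360° − 285.10° = 74.90°.
Band runs from +13.50° eastward to +88.40°.

74.90°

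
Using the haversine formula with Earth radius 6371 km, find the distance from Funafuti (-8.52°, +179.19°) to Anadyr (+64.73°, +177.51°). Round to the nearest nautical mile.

Δλ = 177.51 − 179.19 = -1.68°.
Δφ = 64.73 − -8.52 = 73.25°.
a = sin²(Δφ/2) + cos φ₁ · cos φ₂ · sin²(Δλ/2) = 0.355993.
c = 2·atan2(√a, √(1−a)) = 1.27864 rad → d = 6371·c ≈ 8146.24 km ≈ 4398.62 nmi.

4399 nmi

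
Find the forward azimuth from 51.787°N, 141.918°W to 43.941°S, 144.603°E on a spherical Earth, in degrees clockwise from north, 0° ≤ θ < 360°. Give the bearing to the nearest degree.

Δλ = 144.603 − -141.918 = 286.521°; wrapped into (−180°, 180°]: -73.479°.
θ = atan2( sin Δλ · cos φ₂ , cos φ₁ · sin φ₂ − sin φ₁ · cos φ₂ · cos Δλ )
  = atan2(-0.69033, -0.59013) = -130.526° → normalised to [0°, 360°): 229.474°.

229°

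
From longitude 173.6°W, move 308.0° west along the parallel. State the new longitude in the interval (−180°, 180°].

Start at -173.6°; shift −308.0° → -481.6°.
-481.6° lies outside (−180°, 180°]; add 360° → -121.6°.

121.6°W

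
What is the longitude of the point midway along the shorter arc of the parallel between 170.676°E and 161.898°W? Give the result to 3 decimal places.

Signed shortest Δλ from +170.676° to -161.898° is +27.426°.
Midpoint longitude = +170.676° + (+27.426°)/2 = +170.676° + 13.713° = +184.389°.
Normalise into (−180°, 180°]: -175.611°.
(The naïve average (+170.676 + -161.898)/2 = 4.389° is on the wrong side of the globe.)

175.611°W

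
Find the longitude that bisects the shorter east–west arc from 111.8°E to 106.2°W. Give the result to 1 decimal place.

Signed shortest Δλ from +111.8° to -106.2° is +142.0°.
Midpoint longitude = +111.8° + (+142.0°)/2 = +111.8° + 71.0° = +182.8°.
Normalise into (−180°, 180°]: -177.2°.
(The naïve average (+111.8 + -106.2)/2 = 2.8° is on the wrong side of the globe.)

177.2°W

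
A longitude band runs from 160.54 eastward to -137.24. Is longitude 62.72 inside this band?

No

Band width going east from +160.54° to -137.24°: ((-137.24 − 160.54) mod 360) = 62.22°.
Offset of +62.72° east of the west edge: ((62.72 − 160.54) mod 360) = 262.18°.
262.18° > 62.22° ⇒ outside.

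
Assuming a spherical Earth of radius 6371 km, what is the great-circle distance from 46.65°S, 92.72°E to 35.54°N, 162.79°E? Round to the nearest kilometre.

11501 km

Δλ = 162.79 − 92.72 = 70.07°.
Δφ = 35.54 − -46.65 = 82.19°.
a = sin²(Δφ/2) + cos φ₁ · cos φ₂ · sin²(Δλ/2) = 0.616142.
c = 2·atan2(√a, √(1−a)) = 1.80522 rad → d = 6371·c ≈ 11501.06 km.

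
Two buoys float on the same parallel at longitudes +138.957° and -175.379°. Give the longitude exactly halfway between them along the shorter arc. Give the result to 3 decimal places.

+161.789°

Signed shortest Δλ from +138.957° to -175.379° is +45.664°.
Midpoint longitude = +138.957° + (+45.664°)/2 = +138.957° + 22.832° = +161.789°.
(The naïve average (+138.957 + -175.379)/2 = -18.211° is on the wrong side of the globe.)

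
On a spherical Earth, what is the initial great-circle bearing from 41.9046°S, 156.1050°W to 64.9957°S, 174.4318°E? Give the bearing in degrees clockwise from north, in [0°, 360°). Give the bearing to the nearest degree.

206°

Δλ = 174.4318 − -156.1050 = 330.5368°; wrapped into (−180°, 180°]: -29.4632°.
θ = atan2( sin Δλ · cos φ₂ , cos φ₁ · sin φ₂ − sin φ₁ · cos φ₂ · cos Δλ )
  = atan2(-0.20790, -0.42870) = -154.129° → normalised to [0°, 360°): 205.871°.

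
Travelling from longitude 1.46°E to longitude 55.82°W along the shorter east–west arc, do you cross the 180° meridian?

No

Signed shortest Δλ = ((-55.82 − 1.46 + 180) mod 360) − 180 = -57.28°.
Going west by 57.28° from +1.46° reaches -55.82° without touching 180°.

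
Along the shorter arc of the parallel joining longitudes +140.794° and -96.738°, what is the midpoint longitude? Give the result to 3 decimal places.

-157.972°

Signed shortest Δλ from +140.794° to -96.738° is +122.468°.
Midpoint longitude = +140.794° + (+122.468°)/2 = +140.794° + 61.234° = +202.028°.
Normalise into (−180°, 180°]: -157.972°.
(The naïve average (+140.794 + -96.738)/2 = 22.028° is on the wrong side of the globe.)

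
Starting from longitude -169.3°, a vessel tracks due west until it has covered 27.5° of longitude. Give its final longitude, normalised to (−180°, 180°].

+163.2°

Start at -169.3°; shift −27.5° → -196.8°.
-196.8° lies outside (−180°, 180°]; add 360° → +163.2°.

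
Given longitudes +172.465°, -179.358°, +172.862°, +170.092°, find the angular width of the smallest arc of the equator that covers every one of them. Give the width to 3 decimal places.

Sort the longitudes: -179.358°, +170.092°, +172.465°, +172.862°.
Eastward gaps between consecutive values (wrapping around): 349.450°, 2.373°, 0.397°, 7.780°.
Largest gap = 349.450° ⇒ minimal covering band is its complement: 360° − 349.450° = 10.550°.
Band runs from +170.092° eastward to -179.358°, crossing the antimeridian.

10.550°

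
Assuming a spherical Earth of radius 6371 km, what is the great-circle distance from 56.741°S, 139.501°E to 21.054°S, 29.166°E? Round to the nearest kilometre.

9225 km

Δλ = 29.166 − 139.501 = -110.335°.
Δφ = -21.054 − -56.741 = 35.687°.
a = sin²(Δφ/2) + cos φ₁ · cos φ₂ · sin²(Δλ/2) = 0.438728.
c = 2·atan2(√a, √(1−a)) = 1.44794 rad → d = 6371·c ≈ 9224.85 km.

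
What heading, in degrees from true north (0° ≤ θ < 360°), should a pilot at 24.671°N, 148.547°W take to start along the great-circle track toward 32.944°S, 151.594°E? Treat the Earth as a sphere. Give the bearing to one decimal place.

Δλ = 151.594 − -148.547 = 300.141°; wrapped into (−180°, 180°]: -59.859°.
θ = atan2( sin Δλ · cos φ₂ , cos φ₁ · sin φ₂ − sin φ₁ · cos φ₂ · cos Δλ )
  = atan2(-0.72574, -0.67007) = -132.716° → normalised to [0°, 360°): 227.284°.

227.3°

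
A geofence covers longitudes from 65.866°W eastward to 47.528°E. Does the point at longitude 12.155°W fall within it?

Yes

Band width going east from -65.866° to +47.528°: ((47.528 − -65.866) mod 360) = 113.394°.
Offset of -12.155° east of the west edge: ((-12.155 − -65.866) mod 360) = 53.711°.
53.711° ≤ 113.394° ⇒ inside.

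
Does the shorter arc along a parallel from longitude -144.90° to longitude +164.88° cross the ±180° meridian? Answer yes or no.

Yes

Naïve |164.88 − -144.90| = 309.78° > 180°, so the shorter arc goes the other way round — across 180°.
Signed shortest Δλ = ((164.88 − -144.90 + 180) mod 360) − 180 = -50.22°.
Going west by 50.22° from -144.90° passes through 180° before reaching +164.88°.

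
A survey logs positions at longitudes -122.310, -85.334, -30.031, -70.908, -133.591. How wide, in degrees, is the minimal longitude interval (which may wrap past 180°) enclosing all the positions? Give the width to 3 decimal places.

103.560°

Sort the longitudes: -133.591°, -122.310°, -85.334°, -70.908°, -30.031°.
Eastward gaps between consecutive values (wrapping around): 11.281°, 36.976°, 14.426°, 40.877°, 256.440°.
Largest gap = 256.440° ⇒ minimal covering band is its complement: 360° − 256.440° = 103.560°.
Band runs from -133.591° eastward to -30.031°.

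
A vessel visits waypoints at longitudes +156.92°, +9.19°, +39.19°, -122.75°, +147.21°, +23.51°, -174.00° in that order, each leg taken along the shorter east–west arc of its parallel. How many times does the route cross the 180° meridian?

2

Leg 1: +156.92° → +9.19°, shortest Δλ = -147.73° (west) — does not cross 180°.
Leg 2: +9.19° → +39.19°, shortest Δλ = 30.0° (east) — does not cross 180°.
Leg 3: +39.19° → -122.75°, shortest Δλ = -161.94° (west) — does not cross 180°.
Leg 4: -122.75° → +147.21°, shortest Δλ = -90.04° (west) — crosses 180°.
Leg 5: +147.21° → +23.51°, shortest Δλ = -123.7° (west) — does not cross 180°.
Leg 6: +23.51° → -174.00°, shortest Δλ = 162.49° (east) — crosses 180°.
Total crossings: 2.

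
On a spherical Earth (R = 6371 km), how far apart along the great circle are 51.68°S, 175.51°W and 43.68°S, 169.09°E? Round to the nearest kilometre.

1451 km

Δλ = 169.09 − -175.51 = 344.60°; wrapped into (−180°, 180°]: -15.40°.
Δφ = -43.68 − -51.68 = 8.00°.
a = sin²(Δφ/2) + cos φ₁ · cos φ₂ · sin²(Δλ/2) = 0.012916.
c = 2·atan2(√a, √(1−a)) = 0.22779 rad → d = 6371·c ≈ 1451.26 km.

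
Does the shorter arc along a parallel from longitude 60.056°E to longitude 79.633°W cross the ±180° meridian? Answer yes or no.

Signed shortest Δλ = ((-79.633 − 60.056 + 180) mod 360) − 180 = -139.689°.
Going west by 139.689° from +60.056° reaches -79.633° without touching 180°.

No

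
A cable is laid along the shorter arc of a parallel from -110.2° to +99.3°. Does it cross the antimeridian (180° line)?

Yes

Naïve |99.3 − -110.2| = 209.5° > 180°, so the shorter arc goes the other way round — across 180°.
Signed shortest Δλ = ((99.3 − -110.2 + 180) mod 360) − 180 = -150.5°.
Going west by 150.5° from -110.2° passes through 180° before reaching +99.3°.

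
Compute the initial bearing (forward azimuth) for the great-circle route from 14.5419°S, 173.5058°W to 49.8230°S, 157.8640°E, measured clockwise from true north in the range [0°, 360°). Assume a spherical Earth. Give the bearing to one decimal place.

207.4°

Δλ = 157.8640 − -173.5058 = 331.3698°; wrapped into (−180°, 180°]: -28.6302°.
θ = atan2( sin Δλ · cos φ₂ , cos φ₁ · sin φ₂ − sin φ₁ · cos φ₂ · cos Δλ )
  = atan2(-0.30913, -0.59739) = -152.640° → normalised to [0°, 360°): 207.360°.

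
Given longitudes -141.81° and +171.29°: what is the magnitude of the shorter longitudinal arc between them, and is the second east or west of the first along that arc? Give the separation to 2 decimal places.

46.90° west

Raw difference: 171.29 − -141.81 = 313.1°.
Normalise into (−180°, 180°]: 313.1° − 360° = -46.9°.
Negative ⇒ the second point lies to the west; separation 46.90°.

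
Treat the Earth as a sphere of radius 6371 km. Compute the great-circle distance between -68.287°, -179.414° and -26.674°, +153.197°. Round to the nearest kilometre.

4972 km

Δλ = 153.197 − -179.414 = 332.611°; wrapped into (−180°, 180°]: -27.389°.
Δφ = -26.674 − -68.287 = 41.613°.
a = sin²(Δφ/2) + cos φ₁ · cos φ₂ · sin²(Δλ/2) = 0.144705.
c = 2·atan2(√a, √(1−a)) = 0.78046 rad → d = 6371·c ≈ 4972.31 km.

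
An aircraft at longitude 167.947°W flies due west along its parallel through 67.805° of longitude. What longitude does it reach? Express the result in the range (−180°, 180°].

124.248°E

Start at -167.947°; shift −67.805° → -235.752°.
-235.752° lies outside (−180°, 180°]; add 360° → +124.248°.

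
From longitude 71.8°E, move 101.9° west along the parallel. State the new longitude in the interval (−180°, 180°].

Start at +71.8°; shift −101.9° → -30.1°.
-30.1° already lies in (−180°, 180°].

30.1°W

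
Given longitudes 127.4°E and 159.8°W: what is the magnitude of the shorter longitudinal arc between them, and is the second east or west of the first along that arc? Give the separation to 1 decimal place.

72.8° east

Raw difference: -159.8 − 127.4 = -287.2°.
Normalise into (−180°, 180°]: -287.2° + 360° = 72.8°.
Positive ⇒ the second point lies to the east; separation 72.8°.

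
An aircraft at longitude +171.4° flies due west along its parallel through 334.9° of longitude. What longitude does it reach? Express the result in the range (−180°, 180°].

-163.5°

Start at +171.4°; shift −334.9° → -163.5°.
-163.5° already lies in (−180°, 180°].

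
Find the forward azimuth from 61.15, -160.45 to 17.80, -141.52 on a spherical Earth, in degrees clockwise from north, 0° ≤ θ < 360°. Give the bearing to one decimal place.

Δλ = -141.52 − -160.45 = 18.93°.
θ = atan2( sin Δλ · cos φ₂ , cos φ₁ · sin φ₂ − sin φ₁ · cos φ₂ · cos Δλ )
  = atan2(0.30888, -0.64135) = 154.284° → normalised to [0°, 360°): 154.284°.

154.3°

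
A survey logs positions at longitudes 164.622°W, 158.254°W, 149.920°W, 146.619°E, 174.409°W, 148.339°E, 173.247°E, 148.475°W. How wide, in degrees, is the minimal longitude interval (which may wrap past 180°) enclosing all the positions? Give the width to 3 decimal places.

64.906°

Sort the longitudes: -174.409°, -164.622°, -158.254°, -149.920°, -148.475°, +146.619°, +148.339°, +173.247°.
Eastward gaps between consecutive values (wrapping around): 9.787°, 6.368°, 8.334°, 1.445°, 295.094°, 1.720°, 24.908°, 12.344°.
Largest gap = 295.094° ⇒ minimal covering band is its complement: 360° − 295.094° = 64.906°.
Band runs from +146.619° eastward to -148.475°, crossing the antimeridian.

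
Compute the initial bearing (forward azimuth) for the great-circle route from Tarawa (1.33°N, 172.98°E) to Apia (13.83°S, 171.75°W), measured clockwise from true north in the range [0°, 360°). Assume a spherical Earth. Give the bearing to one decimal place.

135.6°

Δλ = -171.75 − 172.98 = -344.73°; wrapped into (−180°, 180°]: 15.27°.
θ = atan2( sin Δλ · cos φ₂ , cos φ₁ · sin φ₂ − sin φ₁ · cos φ₂ · cos Δλ )
  = atan2(0.25573, -0.26072) = 135.553° → normalised to [0°, 360°): 135.553°.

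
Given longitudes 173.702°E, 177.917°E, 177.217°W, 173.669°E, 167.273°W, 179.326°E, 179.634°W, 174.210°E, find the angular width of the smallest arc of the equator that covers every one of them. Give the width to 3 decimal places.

Sort the longitudes: -179.634°, -177.217°, -167.273°, +173.669°, +173.702°, +174.210°, +177.917°, +179.326°.
Eastward gaps between consecutive values (wrapping around): 2.417°, 9.944°, 340.942°, 0.033°, 0.508°, 3.707°, 1.409°, 1.040°.
Largest gap = 340.942° ⇒ minimal covering band is its complement: 360° − 340.942° = 19.058°.
Band runs from +173.669° eastward to -167.273°, crossing the antimeridian.

19.058°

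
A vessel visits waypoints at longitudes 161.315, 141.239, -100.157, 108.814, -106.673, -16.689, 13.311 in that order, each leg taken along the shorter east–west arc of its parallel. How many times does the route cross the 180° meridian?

Leg 1: +161.315° → +141.239°, shortest Δλ = -20.076° (west) — does not cross 180°.
Leg 2: +141.239° → -100.157°, shortest Δλ = 118.604° (east) — crosses 180°.
Leg 3: -100.157° → +108.814°, shortest Δλ = -151.029° (west) — crosses 180°.
Leg 4: +108.814° → -106.673°, shortest Δλ = 144.513° (east) — crosses 180°.
Leg 5: -106.673° → -16.689°, shortest Δλ = 89.984° (east) — does not cross 180°.
Leg 6: -16.689° → +13.311°, shortest Δλ = 30.0° (east) — does not cross 180°.
Total crossings: 3.

3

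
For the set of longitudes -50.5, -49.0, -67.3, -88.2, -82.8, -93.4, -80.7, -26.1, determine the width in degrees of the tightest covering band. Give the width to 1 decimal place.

67.3°

Sort the longitudes: -93.4°, -88.2°, -82.8°, -80.7°, -67.3°, -50.5°, -49.0°, -26.1°.
Eastward gaps between consecutive values (wrapping around): 5.2°, 5.4°, 2.1°, 13.4°, 16.8°, 1.5°, 22.9°, 292.7°.
Largest gap = 292.7° ⇒ minimal covering band is its complement: 360° − 292.7° = 67.3°.
Band runs from -93.4° eastward to -26.1°.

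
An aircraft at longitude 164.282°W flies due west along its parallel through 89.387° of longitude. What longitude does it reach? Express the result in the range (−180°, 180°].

Start at -164.282°; shift −89.387° → -253.669°.
-253.669° lies outside (−180°, 180°]; add 360° → +106.331°.

106.331°E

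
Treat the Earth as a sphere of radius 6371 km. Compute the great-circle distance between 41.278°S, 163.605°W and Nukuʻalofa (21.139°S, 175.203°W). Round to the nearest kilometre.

Δλ = -175.203 − -163.605 = -11.598°.
Δφ = -21.139 − -41.278 = 20.139°.
a = sin²(Δφ/2) + cos φ₁ · cos φ₂ · sin²(Δλ/2) = 0.037726.
c = 2·atan2(√a, √(1−a)) = 0.39095 rad → d = 6371·c ≈ 2490.73 km.

2491 km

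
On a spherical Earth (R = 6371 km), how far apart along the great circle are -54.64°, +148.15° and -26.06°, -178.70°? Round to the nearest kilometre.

4168 km

Δλ = -178.70 − 148.15 = -326.85°; wrapped into (−180°, 180°]: 33.15°.
Δφ = -26.06 − -54.64 = 28.58°.
a = sin²(Δφ/2) + cos φ₁ · cos φ₂ · sin²(Δλ/2) = 0.103232.
c = 2·atan2(√a, √(1−a)) = 0.65420 rad → d = 6371·c ≈ 4167.90 km.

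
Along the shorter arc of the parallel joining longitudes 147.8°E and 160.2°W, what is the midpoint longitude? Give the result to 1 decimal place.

Signed shortest Δλ from +147.8° to -160.2° is +52.0°.
Midpoint longitude = +147.8° + (+52.0°)/2 = +147.8° + 26.0° = +173.8°.
(The naïve average (+147.8 + -160.2)/2 = -6.2° is on the wrong side of the globe.)

173.8°E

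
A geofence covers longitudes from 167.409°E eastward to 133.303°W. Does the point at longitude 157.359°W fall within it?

Yes

Band width going east from +167.409° to -133.303°: ((-133.303 − 167.409) mod 360) = 59.288°.
Offset of -157.359° east of the west edge: ((-157.359 − 167.409) mod 360) = 35.232°.
35.232° ≤ 59.288° ⇒ inside.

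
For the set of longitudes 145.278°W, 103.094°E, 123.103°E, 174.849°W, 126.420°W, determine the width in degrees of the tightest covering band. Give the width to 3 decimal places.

130.486°

Sort the longitudes: -174.849°, -145.278°, -126.420°, +103.094°, +123.103°.
Eastward gaps between consecutive values (wrapping around): 29.571°, 18.858°, 229.514°, 20.009°, 62.048°.
Largest gap = 229.514° ⇒ minimal covering band is its complement: 360° − 229.514° = 130.486°.
Band runs from +103.094° eastward to -126.420°, crossing the antimeridian.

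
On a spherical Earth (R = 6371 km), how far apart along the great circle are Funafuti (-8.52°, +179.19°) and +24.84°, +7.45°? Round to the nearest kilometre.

18000 km

Δλ = 7.45 − 179.19 = -171.74°.
Δφ = 24.84 − -8.52 = 33.36°.
a = sin²(Δφ/2) + cos φ₁ · cos φ₂ · sin²(Δλ/2) = 0.975199.
c = 2·atan2(√a, √(1−a)) = 2.82531 rad → d = 6371·c ≈ 18000.03 km.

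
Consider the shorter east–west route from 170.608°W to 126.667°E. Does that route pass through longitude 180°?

Naïve |126.667 − -170.608| = 297.275° > 180°, so the shorter arc goes the other way round — across 180°.
Signed shortest Δλ = ((126.667 − -170.608 + 180) mod 360) − 180 = -62.725°.
Going west by 62.725° from -170.608° passes through 180° before reaching +126.667°.

Yes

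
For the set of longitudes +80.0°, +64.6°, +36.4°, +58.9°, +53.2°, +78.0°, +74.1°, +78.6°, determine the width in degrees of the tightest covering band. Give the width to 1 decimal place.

43.6°

Sort the longitudes: +36.4°, +53.2°, +58.9°, +64.6°, +74.1°, +78.0°, +78.6°, +80.0°.
Eastward gaps between consecutive values (wrapping around): 16.8°, 5.7°, 5.7°, 9.5°, 3.9°, 0.6°, 1.4°, 316.4°.
Largest gap = 316.4° ⇒ minimal covering band is its complement: 360° − 316.4° = 43.6°.
Band runs from +36.4° eastward to +80.0°.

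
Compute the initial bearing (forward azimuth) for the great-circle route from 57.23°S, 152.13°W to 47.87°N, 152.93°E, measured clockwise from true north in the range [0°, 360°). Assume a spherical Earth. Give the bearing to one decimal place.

Δλ = 152.93 − -152.13 = 305.06°; wrapped into (−180°, 180°]: -54.94°.
θ = atan2( sin Δλ · cos φ₂ , cos φ₁ · sin φ₂ − sin φ₁ · cos φ₂ · cos Δλ )
  = atan2(-0.54910, 0.72543) = -37.123° → normalised to [0°, 360°): 322.877°.

322.9°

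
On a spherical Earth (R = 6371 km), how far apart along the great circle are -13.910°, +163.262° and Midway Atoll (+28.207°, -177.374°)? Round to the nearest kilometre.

Δλ = -177.374 − 163.262 = -340.636°; wrapped into (−180°, 180°]: 19.364°.
Δφ = 28.207 − -13.910 = 42.117°.
a = sin²(Δφ/2) + cos φ₁ · cos φ₂ · sin²(Δλ/2) = 0.153306.
c = 2·atan2(√a, √(1−a)) = 0.80462 rad → d = 6371·c ≈ 5126.21 km.

5126 km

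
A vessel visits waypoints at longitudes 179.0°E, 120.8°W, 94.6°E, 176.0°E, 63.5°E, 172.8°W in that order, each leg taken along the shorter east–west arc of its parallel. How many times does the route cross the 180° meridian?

3

Leg 1: +179.0° → -120.8°, shortest Δλ = 60.2° (east) — crosses 180°.
Leg 2: -120.8° → +94.6°, shortest Δλ = -144.6° (west) — crosses 180°.
Leg 3: +94.6° → +176.0°, shortest Δλ = 81.4° (east) — does not cross 180°.
Leg 4: +176.0° → +63.5°, shortest Δλ = -112.5° (west) — does not cross 180°.
Leg 5: +63.5° → -172.8°, shortest Δλ = 123.7° (east) — crosses 180°.
Total crossings: 3.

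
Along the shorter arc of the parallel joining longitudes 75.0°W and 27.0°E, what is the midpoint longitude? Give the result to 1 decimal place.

24.0°W

Signed shortest Δλ from -75.0° to +27.0° is +102.0°.
Midpoint longitude = -75.0° + (+102.0°)/2 = -75.0° + 51.0° = -24.0°.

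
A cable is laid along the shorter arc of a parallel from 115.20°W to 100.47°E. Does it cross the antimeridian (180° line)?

Naïve |100.47 − -115.20| = 215.67° > 180°, so the shorter arc goes the other way round — across 180°.
Signed shortest Δλ = ((100.47 − -115.20 + 180) mod 360) − 180 = -144.33°.
Going west by 144.33° from -115.20° passes through 180° before reaching +100.47°.

Yes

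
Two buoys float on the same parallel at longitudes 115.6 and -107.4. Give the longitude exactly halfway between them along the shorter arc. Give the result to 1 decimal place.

Signed shortest Δλ from +115.6° to -107.4° is +137.0°.
Midpoint longitude = +115.6° + (+137.0°)/2 = +115.6° + 68.5° = +184.1°.
Normalise into (−180°, 180°]: -175.9°.
(The naïve average (+115.6 + -107.4)/2 = 4.1° is on the wrong side of the globe.)

-175.9°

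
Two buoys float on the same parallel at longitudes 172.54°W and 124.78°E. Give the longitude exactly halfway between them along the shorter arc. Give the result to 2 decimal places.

156.12°E

Signed shortest Δλ from -172.54° to +124.78° is -62.68°.
Midpoint longitude = -172.54° + (-62.68°)/2 = -172.54° − 31.34° = -203.88°.
Normalise into (−180°, 180°]: +156.12°.
(The naïve average (-172.54 + +124.78)/2 = -23.88° is on the wrong side of the globe.)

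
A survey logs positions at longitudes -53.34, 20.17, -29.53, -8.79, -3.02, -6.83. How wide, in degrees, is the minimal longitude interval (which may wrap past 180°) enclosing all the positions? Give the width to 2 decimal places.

73.51°

Sort the longitudes: -53.34°, -29.53°, -8.79°, -6.83°, -3.02°, +20.17°.
Eastward gaps between consecutive values (wrapping around): 23.81°, 20.74°, 1.96°, 3.81°, 23.19°, 286.49°.
Largest gap = 286.49° ⇒ minimal covering band is its complement: 360° − 286.49° = 73.51°.
Band runs from -53.34° eastward to +20.17°.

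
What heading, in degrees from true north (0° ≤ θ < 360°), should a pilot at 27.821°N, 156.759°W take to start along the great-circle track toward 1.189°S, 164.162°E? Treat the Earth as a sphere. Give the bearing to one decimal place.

Δλ = 164.162 − -156.759 = 320.921°; wrapped into (−180°, 180°]: -39.079°.
θ = atan2( sin Δλ · cos φ₂ , cos φ₁ · sin φ₂ − sin φ₁ · cos φ₂ · cos Δλ )
  = atan2(-0.63026, -0.38057) = -121.125° → normalised to [0°, 360°): 238.875°.

238.9°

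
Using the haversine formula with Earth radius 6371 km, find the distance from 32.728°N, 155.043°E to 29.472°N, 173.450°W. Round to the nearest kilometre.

Δλ = -173.450 − 155.043 = -328.493°; wrapped into (−180°, 180°]: 31.507°.
Δφ = 29.472 − 32.728 = -3.256°.
a = sin²(Δφ/2) + cos φ₁ · cos φ₂ · sin²(Δλ/2) = 0.054793.
c = 2·atan2(√a, √(1−a)) = 0.47254 rad → d = 6371·c ≈ 3010.56 km.

3011 km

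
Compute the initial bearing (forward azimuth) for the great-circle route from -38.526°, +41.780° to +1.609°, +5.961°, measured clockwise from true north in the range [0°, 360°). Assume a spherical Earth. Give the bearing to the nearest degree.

Δλ = 5.961 − 41.780 = -35.819°.
θ = atan2( sin Δλ · cos φ₂ , cos φ₁ · sin φ₂ − sin φ₁ · cos φ₂ · cos Δλ )
  = atan2(-0.58500, 0.52683) = -47.995° → normalised to [0°, 360°): 312.005°.

312°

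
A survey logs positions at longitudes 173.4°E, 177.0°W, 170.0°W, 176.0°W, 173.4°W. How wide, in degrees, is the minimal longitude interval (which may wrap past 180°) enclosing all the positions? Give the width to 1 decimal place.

16.6°

Sort the longitudes: -177.0°, -176.0°, -173.4°, -170.0°, +173.4°.
Eastward gaps between consecutive values (wrapping around): 1.0°, 2.6°, 3.4°, 343.4°, 9.6°.
Largest gap = 343.4° ⇒ minimal covering band is its complement: 360° − 343.4° = 16.6°.
Band runs from +173.4° eastward to -170.0°, crossing the antimeridian.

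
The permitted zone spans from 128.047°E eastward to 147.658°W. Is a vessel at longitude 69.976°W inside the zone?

No

Band width going east from +128.047° to -147.658°: ((-147.658 − 128.047) mod 360) = 84.295°.
Offset of -69.976° east of the west edge: ((-69.976 − 128.047) mod 360) = 161.977°.
161.977° > 84.295° ⇒ outside.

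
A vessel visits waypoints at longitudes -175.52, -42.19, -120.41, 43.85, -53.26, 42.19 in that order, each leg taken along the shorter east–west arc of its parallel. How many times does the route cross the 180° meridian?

0

Leg 1: -175.52° → -42.19°, shortest Δλ = 133.33° (east) — does not cross 180°.
Leg 2: -42.19° → -120.41°, shortest Δλ = -78.22° (west) — does not cross 180°.
Leg 3: -120.41° → +43.85°, shortest Δλ = 164.26° (east) — does not cross 180°.
Leg 4: +43.85° → -53.26°, shortest Δλ = -97.11° (west) — does not cross 180°.
Leg 5: -53.26° → +42.19°, shortest Δλ = 95.45° (east) — does not cross 180°.
Total crossings: 0.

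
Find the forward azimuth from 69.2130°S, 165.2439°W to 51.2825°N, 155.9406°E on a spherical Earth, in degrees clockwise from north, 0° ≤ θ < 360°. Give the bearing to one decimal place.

331.8°

Δλ = 155.9406 − -165.2439 = 321.1845°; wrapped into (−180°, 180°]: -38.8155°.
θ = atan2( sin Δλ · cos φ₂ , cos φ₁ · sin φ₂ − sin φ₁ · cos φ₂ · cos Δλ )
  = atan2(-0.39206, 0.73253) = -28.156° → normalised to [0°, 360°): 331.844°.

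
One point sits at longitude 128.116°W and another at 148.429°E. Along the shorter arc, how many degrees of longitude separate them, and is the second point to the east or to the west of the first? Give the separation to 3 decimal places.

83.455° west

Raw difference: 148.429 − -128.116 = 276.545°.
Normalise into (−180°, 180°]: 276.545° − 360° = -83.455°.
Negative ⇒ the second point lies to the west; separation 83.455°.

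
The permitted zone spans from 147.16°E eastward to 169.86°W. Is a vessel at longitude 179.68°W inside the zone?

Band width going east from +147.16° to -169.86°: ((-169.86 − 147.16) mod 360) = 42.98°.
Offset of -179.68° east of the west edge: ((-179.68 − 147.16) mod 360) = 33.16°.
33.16° ≤ 42.98° ⇒ inside.

Yes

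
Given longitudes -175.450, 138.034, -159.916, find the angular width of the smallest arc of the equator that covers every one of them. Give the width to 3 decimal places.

62.050°

Sort the longitudes: -175.450°, -159.916°, +138.034°.
Eastward gaps between consecutive values (wrapping around): 15.534°, 297.950°, 46.516°.
Largest gap = 297.950° ⇒ minimal covering band is its complement: 360° − 297.950° = 62.050°.
Band runs from +138.034° eastward to -159.916°, crossing the antimeridian.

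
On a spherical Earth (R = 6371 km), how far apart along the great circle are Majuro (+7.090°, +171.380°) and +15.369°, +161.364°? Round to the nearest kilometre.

1428 km

Δλ = 161.364 − 171.380 = -10.016°.
Δφ = 15.369 − 7.090 = 8.279°.
a = sin²(Δφ/2) + cos φ₁ · cos φ₂ · sin²(Δλ/2) = 0.012502.
c = 2·atan2(√a, √(1−a)) = 0.22410 rad → d = 6371·c ≈ 1427.72 km.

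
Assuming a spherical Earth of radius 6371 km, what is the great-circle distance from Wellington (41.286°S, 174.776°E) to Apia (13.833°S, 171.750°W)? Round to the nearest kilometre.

Δλ = -171.750 − 174.776 = -346.526°; wrapped into (−180°, 180°]: 13.474°.
Δφ = -13.833 − -41.286 = 27.453°.
a = sin²(Δφ/2) + cos φ₁ · cos φ₂ · sin²(Δλ/2) = 0.066347.
c = 2·atan2(√a, √(1−a)) = 0.52103 rad → d = 6371·c ≈ 3319.48 km.

3319 km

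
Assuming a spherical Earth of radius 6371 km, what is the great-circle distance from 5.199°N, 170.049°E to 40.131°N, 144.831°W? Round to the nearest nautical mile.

3208 nmi

Δλ = -144.831 − 170.049 = -314.880°; wrapped into (−180°, 180°]: 45.120°.
Δφ = 40.131 − 5.199 = 34.932°.
a = sin²(Δφ/2) + cos φ₁ · cos φ₂ · sin²(Δλ/2) = 0.202157.
c = 2·atan2(√a, √(1−a)) = 0.93268 rad → d = 6371·c ≈ 5942.08 km ≈ 3208.47 nmi.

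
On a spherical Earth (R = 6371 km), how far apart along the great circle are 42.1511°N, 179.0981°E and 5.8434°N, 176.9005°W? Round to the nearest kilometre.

Δλ = -176.9005 − 179.0981 = -355.9986°; wrapped into (−180°, 180°]: 4.0014°.
Δφ = 5.8434 − 42.1511 = -36.3077°.
a = sin²(Δφ/2) + cos φ₁ · cos φ₂ · sin²(Δλ/2) = 0.097975.
c = 2·atan2(√a, √(1−a)) = 0.63672 rad → d = 6371·c ≈ 4056.54 km.

4057 km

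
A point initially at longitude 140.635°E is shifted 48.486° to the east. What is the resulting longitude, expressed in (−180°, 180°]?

170.879°W

Start at +140.635°; shift +48.486° → +189.121°.
+189.121° lies outside (−180°, 180°]; subtract 360° → -170.879°.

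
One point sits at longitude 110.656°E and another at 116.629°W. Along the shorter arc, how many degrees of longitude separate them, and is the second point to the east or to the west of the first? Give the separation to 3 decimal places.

Raw difference: -116.629 − 110.656 = -227.285°.
Normalise into (−180°, 180°]: -227.285° + 360° = 132.715°.
Positive ⇒ the second point lies to the east; separation 132.715°.

132.715° east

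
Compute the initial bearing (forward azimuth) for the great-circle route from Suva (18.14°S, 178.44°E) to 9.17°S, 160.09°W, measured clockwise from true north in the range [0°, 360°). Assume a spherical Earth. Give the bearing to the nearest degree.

70°

Δλ = -160.09 − 178.44 = -338.53°; wrapped into (−180°, 180°]: 21.47°.
θ = atan2( sin Δλ · cos φ₂ , cos φ₁ · sin φ₂ − sin φ₁ · cos φ₂ · cos Δλ )
  = atan2(0.36134, 0.13459) = 69.571° → normalised to [0°, 360°): 69.571°.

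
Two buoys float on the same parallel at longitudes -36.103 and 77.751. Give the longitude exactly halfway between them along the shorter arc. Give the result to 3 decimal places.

Signed shortest Δλ from -36.103° to +77.751° is +113.854°.
Midpoint longitude = -36.103° + (+113.854°)/2 = -36.103° + 56.927° = +20.824°.

+20.824°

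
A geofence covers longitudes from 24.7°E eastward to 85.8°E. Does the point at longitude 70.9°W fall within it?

No

Band width going east from +24.7° to +85.8°: ((85.8 − 24.7) mod 360) = 61.1°.
Offset of -70.9° east of the west edge: ((-70.9 − 24.7) mod 360) = 264.4°.
264.4° > 61.1° ⇒ outside.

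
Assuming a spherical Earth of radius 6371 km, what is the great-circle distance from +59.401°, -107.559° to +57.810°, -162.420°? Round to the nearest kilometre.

3092 km

Δλ = -162.420 − -107.559 = -54.861°.
Δφ = 57.810 − 59.401 = -1.591°.
a = sin²(Δφ/2) + cos φ₁ · cos φ₂ · sin²(Δλ/2) = 0.057741.
c = 2·atan2(√a, √(1−a)) = 0.48534 rad → d = 6371·c ≈ 3092.07 km.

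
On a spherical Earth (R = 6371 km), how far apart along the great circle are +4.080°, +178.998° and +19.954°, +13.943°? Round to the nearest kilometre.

Δλ = 13.943 − 178.998 = -165.055°.
Δφ = 19.954 − 4.080 = 15.874°.
a = sin²(Δφ/2) + cos φ₁ · cos φ₂ · sin²(Δλ/2) = 0.940795.
c = 2·atan2(√a, √(1−a)) = 2.65001 rad → d = 6371·c ≈ 16883.24 km.

16883 km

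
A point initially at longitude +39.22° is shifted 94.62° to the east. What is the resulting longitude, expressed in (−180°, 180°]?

+133.84°

Start at +39.22°; shift +94.62° → +133.84°.
+133.84° already lies in (−180°, 180°].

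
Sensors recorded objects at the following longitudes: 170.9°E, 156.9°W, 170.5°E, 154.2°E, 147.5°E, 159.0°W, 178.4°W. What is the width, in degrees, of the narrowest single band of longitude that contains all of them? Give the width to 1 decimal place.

55.6°

Sort the longitudes: -178.4°, -159.0°, -156.9°, +147.5°, +154.2°, +170.5°, +170.9°.
Eastward gaps between consecutive values (wrapping around): 19.4°, 2.1°, 304.4°, 6.7°, 16.3°, 0.4°, 10.7°.
Largest gap = 304.4° ⇒ minimal covering band is its complement: 360° − 304.4° = 55.6°.
Band runs from +147.5° eastward to -156.9°, crossing the antimeridian.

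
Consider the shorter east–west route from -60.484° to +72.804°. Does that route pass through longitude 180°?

No

Signed shortest Δλ = ((72.804 − -60.484 + 180) mod 360) − 180 = 133.288°.
Going east by 133.288° from -60.484° reaches +72.804° without touching 180°.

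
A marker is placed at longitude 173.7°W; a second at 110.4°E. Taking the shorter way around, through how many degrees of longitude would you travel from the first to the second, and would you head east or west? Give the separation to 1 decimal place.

75.9° west

Raw difference: 110.4 − -173.7 = 284.1°.
Normalise into (−180°, 180°]: 284.1° − 360° = -75.9°.
Negative ⇒ the second point lies to the west; separation 75.9°.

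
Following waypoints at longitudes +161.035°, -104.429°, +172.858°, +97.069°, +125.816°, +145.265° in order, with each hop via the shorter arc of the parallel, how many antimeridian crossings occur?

2

Leg 1: +161.035° → -104.429°, shortest Δλ = 94.536° (east) — crosses 180°.
Leg 2: -104.429° → +172.858°, shortest Δλ = -82.713° (west) — crosses 180°.
Leg 3: +172.858° → +97.069°, shortest Δλ = -75.789° (west) — does not cross 180°.
Leg 4: +97.069° → +125.816°, shortest Δλ = 28.747° (east) — does not cross 180°.
Leg 5: +125.816° → +145.265°, shortest Δλ = 19.449° (east) — does not cross 180°.
Total crossings: 2.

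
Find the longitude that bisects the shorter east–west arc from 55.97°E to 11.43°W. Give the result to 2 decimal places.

22.27°E

Signed shortest Δλ from +55.97° to -11.43° is -67.40°.
Midpoint longitude = +55.97° + (-67.40°)/2 = +55.97° − 33.70° = +22.27°.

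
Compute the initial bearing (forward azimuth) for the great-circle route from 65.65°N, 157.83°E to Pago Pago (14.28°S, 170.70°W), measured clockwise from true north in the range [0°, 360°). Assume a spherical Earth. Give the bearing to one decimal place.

Δλ = -170.70 − 157.83 = -328.53°; wrapped into (−180°, 180°]: 31.47°.
θ = atan2( sin Δλ · cos φ₂ , cos φ₁ · sin φ₂ − sin φ₁ · cos φ₂ · cos Δλ )
  = atan2(0.50592, -0.85473) = 149.378° → normalised to [0°, 360°): 149.378°.

149.4°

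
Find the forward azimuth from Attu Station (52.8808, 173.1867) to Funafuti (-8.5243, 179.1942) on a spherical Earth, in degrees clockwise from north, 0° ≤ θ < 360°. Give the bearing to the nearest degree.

Δλ = 179.1942 − 173.1867 = 6.0075°.
θ = atan2( sin Δλ · cos φ₂ , cos φ₁ · sin φ₂ − sin φ₁ · cos φ₂ · cos Δλ )
  = atan2(0.10350, -0.87369) = 173.244° → normalised to [0°, 360°): 173.244°.

173°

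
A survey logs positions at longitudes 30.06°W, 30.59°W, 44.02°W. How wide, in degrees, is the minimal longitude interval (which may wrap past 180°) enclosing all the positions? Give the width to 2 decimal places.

Sort the longitudes: -44.02°, -30.59°, -30.06°.
Eastward gaps between consecutive values (wrapping around): 13.43°, 0.53°, 346.04°.
Largest gap = 346.04° ⇒ minimal covering band is its complement: 360° − 346.04° = 13.96°.
Band runs from -44.02° eastward to -30.06°.

13.96°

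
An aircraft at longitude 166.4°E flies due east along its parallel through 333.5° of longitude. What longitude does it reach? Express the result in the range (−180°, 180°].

139.9°E

Start at +166.4°; shift +333.5° → +499.9°.
+499.9° lies outside (−180°, 180°]; subtract 360° → +139.9°.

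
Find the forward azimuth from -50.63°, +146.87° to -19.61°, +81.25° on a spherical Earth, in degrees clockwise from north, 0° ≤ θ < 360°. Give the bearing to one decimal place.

275.8°

Δλ = 81.25 − 146.87 = -65.62°.
θ = atan2( sin Δλ · cos φ₂ , cos φ₁ · sin φ₂ − sin φ₁ · cos φ₂ · cos Δλ )
  = atan2(-0.85800, 0.08771) = -84.163° → normalised to [0°, 360°): 275.837°.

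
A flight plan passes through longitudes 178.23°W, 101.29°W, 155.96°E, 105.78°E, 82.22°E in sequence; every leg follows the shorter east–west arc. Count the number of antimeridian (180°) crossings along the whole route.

Leg 1: -178.23° → -101.29°, shortest Δλ = 76.94° (east) — does not cross 180°.
Leg 2: -101.29° → +155.96°, shortest Δλ = -102.75° (west) — crosses 180°.
Leg 3: +155.96° → +105.78°, shortest Δλ = -50.18° (west) — does not cross 180°.
Leg 4: +105.78° → +82.22°, shortest Δλ = -23.56° (west) — does not cross 180°.
Total crossings: 1.

1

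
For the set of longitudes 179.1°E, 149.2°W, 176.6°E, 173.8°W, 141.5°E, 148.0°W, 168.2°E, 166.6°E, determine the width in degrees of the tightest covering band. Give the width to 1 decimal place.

Sort the longitudes: -173.8°, -149.2°, -148.0°, +141.5°, +166.6°, +168.2°, +176.6°, +179.1°.
Eastward gaps between consecutive values (wrapping around): 24.6°, 1.2°, 289.5°, 25.1°, 1.6°, 8.4°, 2.5°, 7.1°.
Largest gap = 289.5° ⇒ minimal covering band is its complement: 360° − 289.5° = 70.5°.
Band runs from +141.5° eastward to -148.0°, crossing the antimeridian.

70.5°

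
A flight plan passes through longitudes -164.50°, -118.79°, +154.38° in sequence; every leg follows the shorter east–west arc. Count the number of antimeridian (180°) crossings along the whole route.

1

Leg 1: -164.50° → -118.79°, shortest Δλ = 45.71° (east) — does not cross 180°.
Leg 2: -118.79° → +154.38°, shortest Δλ = -86.83° (west) — crosses 180°.
Total crossings: 1.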